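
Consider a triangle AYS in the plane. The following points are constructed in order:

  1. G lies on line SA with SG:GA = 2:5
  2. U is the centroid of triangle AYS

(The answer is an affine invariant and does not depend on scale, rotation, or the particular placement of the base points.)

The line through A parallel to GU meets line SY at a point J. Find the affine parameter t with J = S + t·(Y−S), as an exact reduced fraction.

Assign A = (0, 0), Y = (1, 0), S = (0, 1) — the answer is frame-independent, so this choice is without loss of generality.
1. G lies on line SA with SG:GA = 2:5 ⇒ G = (0, 5/7)
2. U is the centroid of triangle AYS ⇒ U = (1/3, 1/3)
through A parallel to GU: direction (1/3, -8/21); meets SY at J = (-7, 8)
J = S + t·(Y−S) with t = -7

t = -7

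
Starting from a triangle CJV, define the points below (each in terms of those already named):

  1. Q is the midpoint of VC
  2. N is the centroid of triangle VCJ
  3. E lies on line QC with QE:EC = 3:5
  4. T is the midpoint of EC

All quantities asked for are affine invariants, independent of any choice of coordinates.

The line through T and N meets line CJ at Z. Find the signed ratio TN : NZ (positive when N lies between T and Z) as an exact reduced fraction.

TN:NZ = -17/32

Choose coordinates C = (0, 0), J = (1, 0), V = (0, 1).
1. Q is the midpoint of VC ⇒ Q = (0, 1/2)
2. N is the centroid of triangle VCJ ⇒ N = (1/3, 1/3)
3. E lies on line QC with QE:EC = 3:5 ⇒ E = (0, 5/16)
4. T is the midpoint of EC ⇒ T = (0, 5/32)
line TN meets CJ at Z = (-5/17, 0)
N = T + t·(Z−T) with t = -17/15, so TN:NZ = -17/15:32/15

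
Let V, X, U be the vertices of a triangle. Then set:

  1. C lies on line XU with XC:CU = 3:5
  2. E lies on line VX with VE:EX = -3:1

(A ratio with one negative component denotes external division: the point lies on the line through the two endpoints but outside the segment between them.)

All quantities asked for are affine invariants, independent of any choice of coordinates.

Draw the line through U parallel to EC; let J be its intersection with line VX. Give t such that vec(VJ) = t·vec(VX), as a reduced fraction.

t = 7/3

Assign V = (0, 0), X = (1, 0), U = (0, 1) — the answer is frame-independent, so this choice is without loss of generality.
1. C lies on line XU with XC:CU = 3:5 ⇒ C = (5/8, 3/8)
2. E lies on line VX with VE:EX = -3:1 ⇒ E = (3/2, 0)
through U parallel to EC: direction (-7/8, 3/8); meets VX at J = (7/3, 0)
J = V + t·(X−V) with t = 7/3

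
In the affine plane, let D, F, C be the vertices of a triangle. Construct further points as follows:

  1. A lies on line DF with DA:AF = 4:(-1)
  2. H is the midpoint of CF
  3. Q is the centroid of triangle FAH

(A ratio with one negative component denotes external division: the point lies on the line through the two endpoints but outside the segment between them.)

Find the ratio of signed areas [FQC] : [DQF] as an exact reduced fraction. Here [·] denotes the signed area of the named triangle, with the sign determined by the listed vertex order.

[FQC]:[DQF] = -2/3

Set D = (0, 0), F = (1, 0), C = (0, 1); any affine frame gives the same invariant.
1. A lies on line DF with DA:AF = 4:(-1) ⇒ A = (4/3, 0)
2. H is the midpoint of CF ⇒ H = (1/2, 1/2)
3. Q is the centroid of triangle FAH ⇒ Q = (17/18, 1/6)
2·[FQC] = 1/9, 2·[DQF] = -1/6
[FQC]:[DQF] = 1/9:-1/6 = -2/3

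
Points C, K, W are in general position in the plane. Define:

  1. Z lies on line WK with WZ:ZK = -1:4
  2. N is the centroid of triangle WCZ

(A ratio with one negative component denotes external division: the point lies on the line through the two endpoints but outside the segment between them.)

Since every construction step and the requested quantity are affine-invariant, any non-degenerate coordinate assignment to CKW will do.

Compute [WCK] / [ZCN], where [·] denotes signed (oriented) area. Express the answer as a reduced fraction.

[WCK]:[ZCN] = 9

Set C = (0, 0), K = (1, 0), W = (0, 1); any affine frame gives the same invariant.
1. Z lies on line WK with WZ:ZK = -1:4 ⇒ Z = (-1/3, 4/3)
2. N is the centroid of triangle WCZ ⇒ N = (-1/9, 7/9)
2·[WCK] = 1, 2·[ZCN] = 1/9
[WCK]:[ZCN] = 1:1/9 = 9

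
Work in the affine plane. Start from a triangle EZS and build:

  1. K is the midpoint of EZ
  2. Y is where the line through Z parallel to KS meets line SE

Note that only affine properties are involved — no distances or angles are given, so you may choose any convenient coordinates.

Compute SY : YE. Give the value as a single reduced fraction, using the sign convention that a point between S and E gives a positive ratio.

SY:YE = -1/2

Set E = (0, 0), Z = (1, 0), S = (0, 1); any affine frame gives the same invariant.
1. K is the midpoint of EZ ⇒ K = (1/2, 0)
2. Y is where the line through Z parallel to KS meets line SE ⇒ Y = (0, 2)
Y = S + t·(E−S) with t = -1, so SY:YE = t:(1−t) = -1:2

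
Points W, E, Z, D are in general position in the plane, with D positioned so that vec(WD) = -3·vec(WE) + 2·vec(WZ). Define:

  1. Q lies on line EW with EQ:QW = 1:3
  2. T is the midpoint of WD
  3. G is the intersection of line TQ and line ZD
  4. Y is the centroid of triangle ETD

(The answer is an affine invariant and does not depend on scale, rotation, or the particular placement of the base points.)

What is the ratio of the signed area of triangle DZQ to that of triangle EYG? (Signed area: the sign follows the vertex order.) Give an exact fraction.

Assign W = (0, 0), E = (1, 0), Z = (0, 1), D = (-3, 2) — the answer is frame-independent, so this choice is without loss of generality.
1. Q lies on line EW with EQ:QW = 1:3 ⇒ Q = (3/4, 0)
2. T is the midpoint of WD ⇒ T = (-3/2, 1)
3. G is the intersection of line TQ and line ZD ⇒ G = (-6, 3)
4. Y is the centroid of triangle ETD ⇒ Y = (-7/6, 1)
2·[DZQ] = -9/4, 2·[EYG] = 1/2
[DZQ]:[EYG] = -9/4:1/2 = -9/2

[DZQ]:[EYG] = -9/2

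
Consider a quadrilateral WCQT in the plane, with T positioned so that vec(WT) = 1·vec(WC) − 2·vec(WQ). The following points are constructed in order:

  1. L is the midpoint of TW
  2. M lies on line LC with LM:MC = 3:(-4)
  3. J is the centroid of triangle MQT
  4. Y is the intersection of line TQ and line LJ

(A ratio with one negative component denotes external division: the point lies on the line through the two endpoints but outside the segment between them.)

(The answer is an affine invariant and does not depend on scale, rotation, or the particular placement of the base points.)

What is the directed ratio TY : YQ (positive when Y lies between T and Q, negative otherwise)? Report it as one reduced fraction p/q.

Work in coordinates with W = (0, 0), C = (1, 0), Q = (0, 1), T = (1, -2).
1. L is the midpoint of TW ⇒ L = (1/2, -1)
2. M lies on line LC with LM:MC = 3:(-4) ⇒ M = (-1, -4)
3. J is the centroid of triangle MQT ⇒ J = (0, -5/3)
4. Y is the intersection of line TQ and line LJ ⇒ Y = (8/13, -11/13)
Y = T + t·(Q−T) with t = 5/13, so TY:YQ = t:(1−t) = 5/13:8/13

TY:YQ = 5/8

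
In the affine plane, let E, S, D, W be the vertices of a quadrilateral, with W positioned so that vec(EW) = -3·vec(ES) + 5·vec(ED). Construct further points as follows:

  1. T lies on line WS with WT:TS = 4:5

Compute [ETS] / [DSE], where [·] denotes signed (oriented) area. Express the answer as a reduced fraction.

[ETS]:[DSE] = 25/9

Set E = (0, 0), S = (1, 0), D = (0, 1), W = (-3, 5); any affine frame gives the same invariant.
1. T lies on line WS with WT:TS = 4:5 ⇒ T = (-11/9, 25/9)
2·[ETS] = -25/9, 2·[DSE] = -1
[ETS]:[DSE] = -25/9:-1 = 25/9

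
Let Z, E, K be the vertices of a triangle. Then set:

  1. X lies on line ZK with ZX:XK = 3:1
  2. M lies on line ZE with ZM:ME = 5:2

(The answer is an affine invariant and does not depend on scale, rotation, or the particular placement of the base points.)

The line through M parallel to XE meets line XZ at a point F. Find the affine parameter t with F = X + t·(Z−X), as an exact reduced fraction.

Work in coordinates with Z = (0, 0), E = (1, 0), K = (0, 1).
1. X lies on line ZK with ZX:XK = 3:1 ⇒ X = (0, 3/4)
2. M lies on line ZE with ZM:ME = 5:2 ⇒ M = (5/7, 0)
through M parallel to XE: direction (1, -3/4); meets XZ at F = (0, 15/28)
F = X + t·(Z−X) with t = 2/7

t = 2/7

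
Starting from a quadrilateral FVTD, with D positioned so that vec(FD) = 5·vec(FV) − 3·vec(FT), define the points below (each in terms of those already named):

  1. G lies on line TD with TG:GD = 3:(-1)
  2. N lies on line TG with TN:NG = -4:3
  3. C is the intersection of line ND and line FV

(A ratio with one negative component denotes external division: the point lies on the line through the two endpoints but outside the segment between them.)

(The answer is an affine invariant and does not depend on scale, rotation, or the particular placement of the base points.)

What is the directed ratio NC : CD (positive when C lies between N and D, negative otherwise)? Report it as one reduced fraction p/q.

Assign F = (0, 0), V = (1, 0), T = (0, 1), D = (5, -3) — the answer is frame-independent, so this choice is without loss of generality.
1. G lies on line TD with TG:GD = 3:(-1) ⇒ G = (15/2, -5)
2. N lies on line TG with TN:NG = -4:3 ⇒ N = (30, -23)
3. C is the intersection of line ND and line FV ⇒ C = (5/4, 0)
C = N + t·(D−N) with t = 23/20, so NC:CD = t:(1−t) = 23/20:-3/20

NC:CD = -23/3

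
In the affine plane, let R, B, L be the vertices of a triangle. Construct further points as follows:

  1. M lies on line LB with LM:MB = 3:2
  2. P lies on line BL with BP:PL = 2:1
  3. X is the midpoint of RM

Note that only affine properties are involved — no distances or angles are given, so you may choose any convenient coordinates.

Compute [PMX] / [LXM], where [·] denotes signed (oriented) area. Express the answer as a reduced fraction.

[PMX]:[LXM] = -4/9

Set R = (0, 0), B = (1, 0), L = (0, 1); any affine frame gives the same invariant.
1. M lies on line LB with LM:MB = 3:2 ⇒ M = (3/5, 2/5)
2. P lies on line BL with BP:PL = 2:1 ⇒ P = (1/3, 2/3)
3. X is the midpoint of RM ⇒ X = (3/10, 1/5)
2·[PMX] = -2/15, 2·[LXM] = 3/10
[PMX]:[LXM] = -2/15:3/10 = -4/9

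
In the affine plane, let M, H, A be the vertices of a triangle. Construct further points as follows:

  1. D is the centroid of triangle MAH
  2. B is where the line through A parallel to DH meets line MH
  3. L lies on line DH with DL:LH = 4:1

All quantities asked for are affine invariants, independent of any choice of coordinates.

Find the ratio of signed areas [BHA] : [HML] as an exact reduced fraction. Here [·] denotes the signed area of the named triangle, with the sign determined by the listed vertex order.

[BHA]:[HML] = 15

Choose coordinates M = (0, 0), H = (1, 0), A = (0, 1).
1. D is the centroid of triangle MAH ⇒ D = (1/3, 1/3)
2. B is where the line through A parallel to DH meets line MH ⇒ B = (2, 0)
3. L lies on line DH with DL:LH = 4:1 ⇒ L = (13/15, 1/15)
2·[BHA] = -1, 2·[HML] = -1/15
[BHA]:[HML] = -1:-1/15 = 15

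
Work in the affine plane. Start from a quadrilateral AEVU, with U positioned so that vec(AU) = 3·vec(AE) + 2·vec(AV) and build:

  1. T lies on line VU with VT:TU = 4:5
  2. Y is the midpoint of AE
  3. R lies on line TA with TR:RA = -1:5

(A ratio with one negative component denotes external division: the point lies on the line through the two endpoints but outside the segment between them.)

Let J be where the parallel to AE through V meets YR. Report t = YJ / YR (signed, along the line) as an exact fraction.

t = 36/65

Assign A = (0, 0), E = (1, 0), V = (0, 1), U = (3, 2) — the answer is frame-independent, so this choice is without loss of generality.
1. T lies on line VU with VT:TU = 4:5 ⇒ T = (4/3, 13/9)
2. Y is the midpoint of AE ⇒ Y = (1/2, 0)
3. R lies on line TA with TR:RA = -1:5 ⇒ R = (5/3, 65/36)
through V parallel to AE: direction (1, 0); meets YR at J = (149/130, 1)
J = Y + t·(R−Y) with t = 36/65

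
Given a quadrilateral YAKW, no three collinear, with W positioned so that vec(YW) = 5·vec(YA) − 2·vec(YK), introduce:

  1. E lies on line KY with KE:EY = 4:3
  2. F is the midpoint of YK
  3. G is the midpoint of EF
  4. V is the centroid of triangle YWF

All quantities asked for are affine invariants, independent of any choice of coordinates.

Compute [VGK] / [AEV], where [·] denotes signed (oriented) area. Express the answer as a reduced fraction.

Work in coordinates with Y = (0, 0), A = (1, 0), K = (0, 1), W = (5, -2).
1. E lies on line KY with KE:EY = 4:3 ⇒ E = (0, 3/7)
2. F is the midpoint of YK ⇒ F = (0, 1/2)
3. G is the midpoint of EF ⇒ G = (0, 13/28)
4. V is the centroid of triangle YWF ⇒ V = (5/3, -1/2)
2·[VGK] = -25/28, 2·[AEV] = 3/14
[VGK]:[AEV] = -25/28:3/14 = -25/6

[VGK]:[AEV] = -25/6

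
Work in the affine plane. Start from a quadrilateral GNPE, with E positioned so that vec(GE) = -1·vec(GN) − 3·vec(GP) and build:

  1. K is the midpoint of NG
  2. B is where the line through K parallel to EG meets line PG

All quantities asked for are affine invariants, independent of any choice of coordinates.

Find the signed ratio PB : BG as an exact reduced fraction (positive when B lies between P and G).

Set G = (0, 0), N = (1, 0), P = (0, 1), E = (-1, -3); any affine frame gives the same invariant.
1. K is the midpoint of NG ⇒ K = (1/2, 0)
2. B is where the line through K parallel to EG meets line PG ⇒ B = (0, -3/2)
B = P + t·(G−P) with t = 5/2, so PB:BG = t:(1−t) = 5/2:-3/2

PB:BG = -5/3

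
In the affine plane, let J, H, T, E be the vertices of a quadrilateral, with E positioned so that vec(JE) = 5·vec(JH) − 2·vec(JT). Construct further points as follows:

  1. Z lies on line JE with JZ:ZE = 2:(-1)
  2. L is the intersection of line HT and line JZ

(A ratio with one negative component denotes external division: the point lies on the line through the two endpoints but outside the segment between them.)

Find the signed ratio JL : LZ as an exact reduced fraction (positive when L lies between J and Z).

Choose coordinates J = (0, 0), H = (1, 0), T = (0, 1), E = (5, -2).
1. Z lies on line JE with JZ:ZE = 2:(-1) ⇒ Z = (10, -4)
2. L is the intersection of line HT and line JZ ⇒ L = (5/3, -2/3)
L = J + t·(Z−J) with t = 1/6, so JL:LZ = t:(1−t) = 1/6:5/6

JL:LZ = 1/5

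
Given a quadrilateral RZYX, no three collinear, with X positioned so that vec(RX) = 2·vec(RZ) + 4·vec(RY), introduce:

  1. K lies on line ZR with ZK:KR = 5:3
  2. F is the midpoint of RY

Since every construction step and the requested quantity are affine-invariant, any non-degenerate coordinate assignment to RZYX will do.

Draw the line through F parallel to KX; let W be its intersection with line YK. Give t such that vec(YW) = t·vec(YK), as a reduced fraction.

t = 13/50

Choose coordinates R = (0, 0), Z = (1, 0), Y = (0, 1), X = (2, 4).
1. K lies on line ZR with ZK:KR = 5:3 ⇒ K = (3/8, 0)
2. F is the midpoint of RY ⇒ F = (0, 1/2)
through F parallel to KX: direction (13/8, 4); meets YK at W = (39/400, 37/50)
W = Y + t·(K−Y) with t = 13/50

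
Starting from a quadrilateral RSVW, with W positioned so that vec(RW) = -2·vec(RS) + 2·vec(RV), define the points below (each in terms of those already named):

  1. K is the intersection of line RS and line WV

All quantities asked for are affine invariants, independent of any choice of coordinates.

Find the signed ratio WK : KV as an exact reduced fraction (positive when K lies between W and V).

Work in coordinates with R = (0, 0), S = (1, 0), V = (0, 1), W = (-2, 2).
1. K is the intersection of line RS and line WV ⇒ K = (2, 0)
K = W + t·(V−W) with t = 2, so WK:KV = t:(1−t) = 2:-1

WK:KV = -2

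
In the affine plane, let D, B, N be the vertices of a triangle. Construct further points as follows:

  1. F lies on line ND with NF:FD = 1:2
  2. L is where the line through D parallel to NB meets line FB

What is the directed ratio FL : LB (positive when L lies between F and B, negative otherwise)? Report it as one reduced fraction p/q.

Choose coordinates D = (0, 0), B = (1, 0), N = (0, 1).
1. F lies on line ND with NF:FD = 1:2 ⇒ F = (0, 2/3)
2. L is where the line through D parallel to NB meets line FB ⇒ L = (-2, 2)
L = F + t·(B−F) with t = -2, so FL:LB = t:(1−t) = -2:3

FL:LB = -2/3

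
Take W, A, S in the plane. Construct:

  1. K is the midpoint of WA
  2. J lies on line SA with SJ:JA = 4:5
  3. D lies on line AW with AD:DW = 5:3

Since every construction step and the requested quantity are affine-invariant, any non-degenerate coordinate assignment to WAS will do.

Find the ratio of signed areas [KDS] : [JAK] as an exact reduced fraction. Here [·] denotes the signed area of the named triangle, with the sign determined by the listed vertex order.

Assign W = (0, 0), A = (1, 0), S = (0, 1) — the answer is frame-independent, so this choice is without loss of generality.
1. K is the midpoint of WA ⇒ K = (1/2, 0)
2. J lies on line SA with SJ:JA = 4:5 ⇒ J = (4/9, 5/9)
3. D lies on line AW with AD:DW = 5:3 ⇒ D = (3/8, 0)
2·[KDS] = -1/8, 2·[JAK] = -5/18
[KDS]:[JAK] = -1/8:-5/18 = 9/20

[KDS]:[JAK] = 9/20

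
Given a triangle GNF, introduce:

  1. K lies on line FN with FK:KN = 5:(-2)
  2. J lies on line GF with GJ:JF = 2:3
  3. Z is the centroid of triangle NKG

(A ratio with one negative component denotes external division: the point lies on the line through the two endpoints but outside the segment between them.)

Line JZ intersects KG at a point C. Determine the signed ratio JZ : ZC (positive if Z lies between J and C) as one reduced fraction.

JZ:ZC = 2

Set G = (0, 0), N = (1, 0), F = (0, 1); any affine frame gives the same invariant.
1. K lies on line FN with FK:KN = 5:(-2) ⇒ K = (5/3, -2/3)
2. J lies on line GF with GJ:JF = 2:3 ⇒ J = (0, 2/5)
3. Z is the centroid of triangle NKG ⇒ Z = (8/9, -2/9)
line JZ meets KG at C = (4/3, -8/15)
Z = J + t·(C−J) with t = 2/3, so JZ:ZC = 2/3:1/3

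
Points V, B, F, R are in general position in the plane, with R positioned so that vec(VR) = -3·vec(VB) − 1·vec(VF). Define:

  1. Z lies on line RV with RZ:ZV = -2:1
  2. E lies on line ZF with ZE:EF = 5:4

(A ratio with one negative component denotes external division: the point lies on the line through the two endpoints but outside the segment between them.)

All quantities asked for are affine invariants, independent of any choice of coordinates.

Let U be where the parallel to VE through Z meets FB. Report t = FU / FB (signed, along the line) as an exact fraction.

Choose coordinates V = (0, 0), B = (1, 0), F = (0, 1), R = (-3, -1).
1. Z lies on line RV with RZ:ZV = -2:1 ⇒ Z = (3, 1)
2. E lies on line ZF with ZE:EF = 5:4 ⇒ E = (4/3, 1)
through Z parallel to VE: direction (4/3, 1); meets FB at U = (9/7, -2/7)
U = F + t·(B−F) with t = 9/7

t = 9/7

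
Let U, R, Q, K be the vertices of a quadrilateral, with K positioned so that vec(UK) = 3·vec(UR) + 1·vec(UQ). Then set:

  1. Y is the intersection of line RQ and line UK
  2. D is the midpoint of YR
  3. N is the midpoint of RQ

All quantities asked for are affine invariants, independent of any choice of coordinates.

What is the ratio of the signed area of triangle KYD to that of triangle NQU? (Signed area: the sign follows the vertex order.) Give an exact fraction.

Work in coordinates with U = (0, 0), R = (1, 0), Q = (0, 1), K = (3, 1).
1. Y is the intersection of line RQ and line UK ⇒ Y = (3/4, 1/4)
2. D is the midpoint of YR ⇒ D = (7/8, 1/8)
3. N is the midpoint of RQ ⇒ N = (1/2, 1/2)
2·[KYD] = 3/8, 2·[NQU] = 1/2
[KYD]:[NQU] = 3/8:1/2 = 3/4

[KYD]:[NQU] = 3/4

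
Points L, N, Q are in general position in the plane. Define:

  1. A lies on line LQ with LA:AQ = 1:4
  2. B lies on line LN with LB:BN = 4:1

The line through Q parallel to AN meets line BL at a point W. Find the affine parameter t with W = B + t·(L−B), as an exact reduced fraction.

Choose coordinates L = (0, 0), N = (1, 0), Q = (0, 1).
1. A lies on line LQ with LA:AQ = 1:4 ⇒ A = (0, 1/5)
2. B lies on line LN with LB:BN = 4:1 ⇒ B = (4/5, 0)
through Q parallel to AN: direction (1, -1/5); meets BL at W = (5, 0)
W = B + t·(L−B) with t = -21/4

t = -21/4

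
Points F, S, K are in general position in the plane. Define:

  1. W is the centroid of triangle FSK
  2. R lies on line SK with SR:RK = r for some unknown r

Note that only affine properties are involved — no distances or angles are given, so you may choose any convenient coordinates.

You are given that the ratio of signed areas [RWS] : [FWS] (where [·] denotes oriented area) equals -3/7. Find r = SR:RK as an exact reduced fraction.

Set F = (0, 0), S = (1, 0), K = (0, 1); any affine frame gives the same invariant.
1. W is the centroid of triangle FSK ⇒ W = (1/3, 1/3)
2. With SR:RK = r, write λ = r/(r+1) so R = S + λ·(K−S); R is affine-linear in λ
Every point depending on R is an affine combination of R and λ-independent points, so each such coordinate is linear in λ; the λ² term in each signed area is a multiple of (K−S)×(K−S) = 0, so 2·[RWS] and 2·[FWS] are each linear in λ. Evaluating at λ=0 and λ=1:
  2·[RWS] = 1/3·λ,   2·[FWS] = -1/3
So [RWS]:[FWS] = (1/3·λ) / (-1/3). Setting this equal to -3/7:
  1/3·λ = -3/7·(-1/3)  ⇒  λ = 3/7
Then r = λ/(1−λ) = (3/7)/(4/7) = 3/4. Check: with r = 3/4, R = (4/7, 3/7) and [RWS]:[FWS] = -3/7 as required.

r = 3/4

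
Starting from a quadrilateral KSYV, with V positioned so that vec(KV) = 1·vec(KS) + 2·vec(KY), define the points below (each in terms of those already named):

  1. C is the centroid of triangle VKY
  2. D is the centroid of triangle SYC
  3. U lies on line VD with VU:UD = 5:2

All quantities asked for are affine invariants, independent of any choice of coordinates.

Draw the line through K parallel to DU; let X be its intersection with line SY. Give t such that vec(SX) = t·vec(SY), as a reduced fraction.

Set K = (0, 0), S = (1, 0), Y = (0, 1), V = (1, 2); any affine frame gives the same invariant.
1. C is the centroid of triangle VKY ⇒ C = (1/3, 1)
2. D is the centroid of triangle SYC ⇒ D = (4/9, 2/3)
3. U lies on line VD with VU:UD = 5:2 ⇒ U = (38/63, 22/21)
through K parallel to DU: direction (10/63, 8/21); meets SY at X = (5/17, 12/17)
X = S + t·(Y−S) with t = 12/17

t = 12/17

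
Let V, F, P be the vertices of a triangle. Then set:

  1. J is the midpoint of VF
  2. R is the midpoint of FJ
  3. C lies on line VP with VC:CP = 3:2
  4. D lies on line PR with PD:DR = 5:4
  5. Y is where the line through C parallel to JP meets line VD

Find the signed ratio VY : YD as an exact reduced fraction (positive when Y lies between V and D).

VY:YD = 54/61

Work in coordinates with V = (0, 0), F = (1, 0), P = (0, 1).
1. J is the midpoint of VF ⇒ J = (1/2, 0)
2. R is the midpoint of FJ ⇒ R = (3/4, 0)
3. C lies on line VP with VC:CP = 3:2 ⇒ C = (0, 3/5)
4. D lies on line PR with PD:DR = 5:4 ⇒ D = (5/12, 4/9)
5. Y is where the line through C parallel to JP meets line VD ⇒ Y = (9/46, 24/115)
Y = V + t·(D−V) with t = 54/115, so VY:YD = t:(1−t) = 54/115:61/115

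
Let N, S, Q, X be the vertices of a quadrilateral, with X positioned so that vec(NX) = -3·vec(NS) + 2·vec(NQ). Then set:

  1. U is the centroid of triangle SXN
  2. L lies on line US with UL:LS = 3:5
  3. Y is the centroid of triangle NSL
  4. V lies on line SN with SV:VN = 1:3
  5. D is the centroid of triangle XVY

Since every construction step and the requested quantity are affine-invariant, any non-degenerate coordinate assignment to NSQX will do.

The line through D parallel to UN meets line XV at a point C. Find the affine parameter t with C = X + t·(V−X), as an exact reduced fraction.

t = 11/18

Assign N = (0, 0), S = (1, 0), Q = (0, 1), X = (-3, 2) — the answer is frame-independent, so this choice is without loss of generality.
1. U is the centroid of triangle SXN ⇒ U = (-2/3, 2/3)
2. L lies on line US with UL:LS = 3:5 ⇒ L = (-1/24, 5/12)
3. Y is the centroid of triangle NSL ⇒ Y = (23/72, 5/36)
4. V lies on line SN with SV:VN = 1:3 ⇒ V = (3/4, 0)
5. D is the centroid of triangle XVY ⇒ D = (-139/216, 77/108)
through D parallel to UN: direction (2/3, -2/3); meets XV at C = (-17/24, 7/9)
C = X + t·(V−X) with t = 11/18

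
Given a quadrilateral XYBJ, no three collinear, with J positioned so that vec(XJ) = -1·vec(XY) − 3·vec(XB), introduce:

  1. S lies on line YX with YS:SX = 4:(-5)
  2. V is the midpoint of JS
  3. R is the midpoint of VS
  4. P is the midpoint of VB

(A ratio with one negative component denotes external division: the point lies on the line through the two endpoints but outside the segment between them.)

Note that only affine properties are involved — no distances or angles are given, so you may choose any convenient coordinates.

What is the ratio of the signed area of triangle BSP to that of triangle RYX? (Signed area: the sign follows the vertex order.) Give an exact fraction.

[BSP]:[RYX] = -7

Assign X = (0, 0), Y = (1, 0), B = (0, 1), J = (-1, -3) — the answer is frame-independent, so this choice is without loss of generality.
1. S lies on line YX with YS:SX = 4:(-5) ⇒ S = (5, 0)
2. V is the midpoint of JS ⇒ V = (2, -3/2)
3. R is the midpoint of VS ⇒ R = (7/2, -3/4)
4. P is the midpoint of VB ⇒ P = (1, -1/4)
2·[BSP] = -21/4, 2·[RYX] = 3/4
[BSP]:[RYX] = -21/4:3/4 = -7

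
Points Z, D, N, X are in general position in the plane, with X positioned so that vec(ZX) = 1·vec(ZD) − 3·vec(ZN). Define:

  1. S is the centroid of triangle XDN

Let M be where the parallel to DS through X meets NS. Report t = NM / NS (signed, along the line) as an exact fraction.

Work in coordinates with Z = (0, 0), D = (1, 0), N = (0, 1), X = (1, -3).
1. S is the centroid of triangle XDN ⇒ S = (2/3, -2/3)
through X parallel to DS: direction (-1/3, -2/3); meets NS at M = (4/3, -7/3)
M = N + t·(S−N) with t = 2

t = 2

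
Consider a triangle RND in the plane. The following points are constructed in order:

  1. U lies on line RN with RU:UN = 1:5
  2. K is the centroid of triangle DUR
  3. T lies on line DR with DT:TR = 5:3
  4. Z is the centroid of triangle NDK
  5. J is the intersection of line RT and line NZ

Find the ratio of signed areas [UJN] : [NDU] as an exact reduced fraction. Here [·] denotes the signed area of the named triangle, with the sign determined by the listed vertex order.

Work in coordinates with R = (0, 0), N = (1, 0), D = (0, 1).
1. U lies on line RN with RU:UN = 1:5 ⇒ U = (1/6, 0)
2. K is the centroid of triangle DUR ⇒ K = (1/18, 1/3)
3. T lies on line DR with DT:TR = 5:3 ⇒ T = (0, 3/8)
4. Z is the centroid of triangle NDK ⇒ Z = (19/54, 4/9)
5. J is the intersection of line RT and line NZ ⇒ J = (0, 24/35)
2·[UJN] = -4/7, 2·[NDU] = 5/6
[UJN]:[NDU] = -4/7:5/6 = -24/35

[UJN]:[NDU] = -24/35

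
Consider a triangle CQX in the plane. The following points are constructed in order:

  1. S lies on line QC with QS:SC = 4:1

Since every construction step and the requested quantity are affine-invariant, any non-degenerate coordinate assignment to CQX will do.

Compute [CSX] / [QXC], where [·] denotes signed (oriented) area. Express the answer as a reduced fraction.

Choose coordinates C = (0, 0), Q = (1, 0), X = (0, 1).
1. S lies on line QC with QS:SC = 4:1 ⇒ S = (1/5, 0)
2·[CSX] = 1/5, 2·[QXC] = 1
[CSX]:[QXC] = 1/5:1 = 1/5

[CSX]:[QXC] = 1/5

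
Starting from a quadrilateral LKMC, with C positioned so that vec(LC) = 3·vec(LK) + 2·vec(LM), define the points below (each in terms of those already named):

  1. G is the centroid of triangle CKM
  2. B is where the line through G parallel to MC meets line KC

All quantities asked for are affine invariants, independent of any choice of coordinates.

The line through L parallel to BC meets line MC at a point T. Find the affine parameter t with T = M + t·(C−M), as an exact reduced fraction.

Assign L = (0, 0), K = (1, 0), M = (0, 1), C = (3, 2) — the answer is frame-independent, so this choice is without loss of generality.
1. G is the centroid of triangle CKM ⇒ G = (4/3, 1)
2. B is where the line through G parallel to MC meets line KC ⇒ B = (7/3, 4/3)
through L parallel to BC: direction (2/3, 2/3); meets MC at T = (3/2, 3/2)
T = M + t·(C−M) with t = 1/2

t = 1/2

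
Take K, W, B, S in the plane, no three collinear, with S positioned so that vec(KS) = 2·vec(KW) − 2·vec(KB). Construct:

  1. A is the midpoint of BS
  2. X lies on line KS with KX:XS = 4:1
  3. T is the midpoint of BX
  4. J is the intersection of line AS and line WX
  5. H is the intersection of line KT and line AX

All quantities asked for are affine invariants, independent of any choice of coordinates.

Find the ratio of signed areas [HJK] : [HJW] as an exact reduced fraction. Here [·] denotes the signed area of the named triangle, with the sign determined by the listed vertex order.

Set K = (0, 0), W = (1, 0), B = (0, 1), S = (2, -2); any affine frame gives the same invariant.
1. A is the midpoint of BS ⇒ A = (1, -1/2)
2. X lies on line KS with KX:XS = 4:1 ⇒ X = (8/5, -8/5)
3. T is the midpoint of BX ⇒ T = (4/5, -3/10)
4. J is the intersection of line AS and line WX ⇒ J = (10/7, -8/7)
5. H is the intersection of line KT and line AX ⇒ H = (32/35, -12/35)
2·[HJK] = -136/245, 2·[HJW] = 12/49
[HJK]:[HJW] = -136/245:12/49 = -34/15

[HJK]:[HJW] = -34/15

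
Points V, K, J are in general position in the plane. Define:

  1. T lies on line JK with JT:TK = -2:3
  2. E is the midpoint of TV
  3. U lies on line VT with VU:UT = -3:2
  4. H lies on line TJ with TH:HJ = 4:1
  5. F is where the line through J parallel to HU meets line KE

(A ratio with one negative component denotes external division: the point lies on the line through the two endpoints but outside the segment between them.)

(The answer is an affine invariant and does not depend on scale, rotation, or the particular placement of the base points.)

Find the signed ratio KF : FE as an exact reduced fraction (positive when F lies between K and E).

KF:FE = 5/12

Assign V = (0, 0), K = (1, 0), J = (0, 1) — the answer is frame-independent, so this choice is without loss of generality.
1. T lies on line JK with JT:TK = -2:3 ⇒ T = (-2, 3)
2. E is the midpoint of TV ⇒ E = (-1, 3/2)
3. U lies on line VT with VU:UT = -3:2 ⇒ U = (-6, 9)
4. H lies on line TJ with TH:HJ = 4:1 ⇒ H = (-2/5, 7/5)
5. F is where the line through J parallel to HU meets line KE ⇒ F = (7/17, 15/34)
F = K + t·(E−K) with t = 5/17, so KF:FE = t:(1−t) = 5/17:12/17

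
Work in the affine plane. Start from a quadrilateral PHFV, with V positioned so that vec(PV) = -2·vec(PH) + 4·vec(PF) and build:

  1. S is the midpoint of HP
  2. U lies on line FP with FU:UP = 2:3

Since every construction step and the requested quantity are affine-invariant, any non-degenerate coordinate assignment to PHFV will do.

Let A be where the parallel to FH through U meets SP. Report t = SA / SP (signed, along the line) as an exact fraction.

t = -1/5

Assign P = (0, 0), H = (1, 0), F = (0, 1), V = (-2, 4) — the answer is frame-independent, so this choice is without loss of generality.
1. S is the midpoint of HP ⇒ S = (1/2, 0)
2. U lies on line FP with FU:UP = 2:3 ⇒ U = (0, 3/5)
through U parallel to FH: direction (1, -1); meets SP at A = (3/5, 0)
A = S + t·(P−S) with t = -1/5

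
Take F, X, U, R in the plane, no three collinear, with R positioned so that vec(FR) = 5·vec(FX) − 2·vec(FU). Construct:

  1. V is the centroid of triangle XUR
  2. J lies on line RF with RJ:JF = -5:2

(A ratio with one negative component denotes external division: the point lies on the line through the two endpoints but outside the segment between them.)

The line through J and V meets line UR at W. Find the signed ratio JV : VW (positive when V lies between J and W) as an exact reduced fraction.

JV:VW = 23/2

Work in coordinates with F = (0, 0), X = (1, 0), U = (0, 1), R = (5, -2).
1. V is the centroid of triangle XUR ⇒ V = (2, -1/3)
2. J lies on line RF with RJ:JF = -5:2 ⇒ J = (-10/3, 4/3)
line JV meets UR at W = (170/69, -11/23)
V = J + t·(W−J) with t = 23/25, so JV:VW = 23/25:2/25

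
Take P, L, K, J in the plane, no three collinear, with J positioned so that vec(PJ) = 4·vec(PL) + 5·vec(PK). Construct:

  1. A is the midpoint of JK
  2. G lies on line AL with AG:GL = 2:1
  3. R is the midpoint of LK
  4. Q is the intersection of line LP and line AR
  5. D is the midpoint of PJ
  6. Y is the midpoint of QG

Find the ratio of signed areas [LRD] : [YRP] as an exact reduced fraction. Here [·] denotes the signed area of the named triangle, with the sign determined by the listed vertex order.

[LRD]:[YRP] = -105/8

Assign P = (0, 0), L = (1, 0), K = (0, 1), J = (4, 5) — the answer is frame-independent, so this choice is without loss of generality.
1. A is the midpoint of JK ⇒ A = (2, 3)
2. G lies on line AL with AG:GL = 2:1 ⇒ G = (4/3, 1)
3. R is the midpoint of LK ⇒ R = (1/2, 1/2)
4. Q is the intersection of line LP and line AR ⇒ Q = (1/5, 0)
5. D is the midpoint of PJ ⇒ D = (2, 5/2)
6. Y is the midpoint of QG ⇒ Y = (23/30, 1/2)
2·[LRD] = -7/4, 2·[YRP] = 2/15
[LRD]:[YRP] = -7/4:2/15 = -105/8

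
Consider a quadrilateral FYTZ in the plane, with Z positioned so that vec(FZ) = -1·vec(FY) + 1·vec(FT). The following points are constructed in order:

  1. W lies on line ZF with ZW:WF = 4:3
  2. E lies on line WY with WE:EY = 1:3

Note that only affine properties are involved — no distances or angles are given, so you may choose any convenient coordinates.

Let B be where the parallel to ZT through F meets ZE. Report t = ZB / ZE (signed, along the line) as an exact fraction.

Set F = (0, 0), Y = (1, 0), T = (0, 1), Z = (-1, 1); any affine frame gives the same invariant.
1. W lies on line ZF with ZW:WF = 4:3 ⇒ W = (-3/7, 3/7)
2. E lies on line WY with WE:EY = 1:3 ⇒ E = (-1/14, 9/28)
through F parallel to ZT: direction (1, 0); meets ZE at B = (7/19, 0)
B = Z + t·(E−Z) with t = 28/19

t = 28/19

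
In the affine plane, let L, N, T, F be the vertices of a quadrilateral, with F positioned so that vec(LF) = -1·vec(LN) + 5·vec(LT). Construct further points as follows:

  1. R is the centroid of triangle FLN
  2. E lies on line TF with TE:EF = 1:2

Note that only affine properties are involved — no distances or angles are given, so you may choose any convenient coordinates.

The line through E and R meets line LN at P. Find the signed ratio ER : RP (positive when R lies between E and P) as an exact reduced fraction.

Set L = (0, 0), N = (1, 0), T = (0, 1), F = (-1, 5); any affine frame gives the same invariant.
1. R is the centroid of triangle FLN ⇒ R = (0, 5/3)
2. E lies on line TF with TE:EF = 1:2 ⇒ E = (-1/3, 7/3)
line ER meets LN at P = (5/6, 0)
R = E + t·(P−E) with t = 2/7, so ER:RP = 2/7:5/7

ER:RP = 2/5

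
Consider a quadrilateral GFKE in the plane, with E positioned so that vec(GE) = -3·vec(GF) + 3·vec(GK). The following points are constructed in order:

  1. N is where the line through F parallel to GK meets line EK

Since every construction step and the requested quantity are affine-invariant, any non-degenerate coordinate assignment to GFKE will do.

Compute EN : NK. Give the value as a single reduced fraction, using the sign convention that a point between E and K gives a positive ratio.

EN:NK = -4

Work in coordinates with G = (0, 0), F = (1, 0), K = (0, 1), E = (-3, 3).
1. N is where the line through F parallel to GK meets line EK ⇒ N = (1, 1/3)
N = E + t·(K−E) with t = 4/3, so EN:NK = t:(1−t) = 4/3:-1/3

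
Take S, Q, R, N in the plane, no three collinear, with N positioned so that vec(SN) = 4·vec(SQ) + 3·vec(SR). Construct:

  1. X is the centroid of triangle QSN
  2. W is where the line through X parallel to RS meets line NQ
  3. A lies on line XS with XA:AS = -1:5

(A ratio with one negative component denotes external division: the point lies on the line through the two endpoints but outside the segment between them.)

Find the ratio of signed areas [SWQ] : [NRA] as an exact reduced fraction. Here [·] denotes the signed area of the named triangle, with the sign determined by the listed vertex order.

Work in coordinates with S = (0, 0), Q = (1, 0), R = (0, 1), N = (4, 3).
1. X is the centroid of triangle QSN ⇒ X = (5/3, 1)
2. W is where the line through X parallel to RS meets line NQ ⇒ W = (5/3, 2/3)
3. A lies on line XS with XA:AS = -1:5 ⇒ A = (25/12, 5/4)
2·[SWQ] = -2/3, 2·[NRA] = 19/6
[SWQ]:[NRA] = -2/3:19/6 = -4/19

[SWQ]:[NRA] = -4/19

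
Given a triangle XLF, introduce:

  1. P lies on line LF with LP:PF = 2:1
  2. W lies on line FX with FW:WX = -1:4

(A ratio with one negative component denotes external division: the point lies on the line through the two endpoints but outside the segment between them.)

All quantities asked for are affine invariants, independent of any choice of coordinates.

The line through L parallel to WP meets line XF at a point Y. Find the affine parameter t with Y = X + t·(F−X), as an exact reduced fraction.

Choose coordinates X = (0, 0), L = (1, 0), F = (0, 1).
1. P lies on line LF with LP:PF = 2:1 ⇒ P = (1/3, 2/3)
2. W lies on line FX with FW:WX = -1:4 ⇒ W = (0, 4/3)
through L parallel to WP: direction (1/3, -2/3); meets XF at Y = (0, 2)
Y = X + t·(F−X) with t = 2

t = 2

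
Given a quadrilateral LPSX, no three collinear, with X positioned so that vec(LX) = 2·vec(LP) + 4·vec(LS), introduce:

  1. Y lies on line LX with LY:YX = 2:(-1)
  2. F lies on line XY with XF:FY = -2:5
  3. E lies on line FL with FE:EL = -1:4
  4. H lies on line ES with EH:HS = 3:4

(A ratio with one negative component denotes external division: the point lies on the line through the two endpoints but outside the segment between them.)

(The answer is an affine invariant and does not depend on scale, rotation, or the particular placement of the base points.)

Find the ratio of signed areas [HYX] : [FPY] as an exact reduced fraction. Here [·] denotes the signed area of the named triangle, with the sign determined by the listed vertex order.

Assign L = (0, 0), P = (1, 0), S = (0, 1), X = (2, 4) — the answer is frame-independent, so this choice is without loss of generality.
1. Y lies on line LX with LY:YX = 2:(-1) ⇒ Y = (4, 8)
2. F lies on line XY with XF:FY = -2:5 ⇒ F = (2/3, 4/3)
3. E lies on line FL with FE:EL = -1:4 ⇒ E = (8/9, 16/9)
4. H lies on line ES with EH:HS = 3:4 ⇒ H = (32/63, 13/9)
2·[HYX] = -6/7, 2·[FPY] = 20/3
[HYX]:[FPY] = -6/7:20/3 = -9/70

[HYX]:[FPY] = -9/70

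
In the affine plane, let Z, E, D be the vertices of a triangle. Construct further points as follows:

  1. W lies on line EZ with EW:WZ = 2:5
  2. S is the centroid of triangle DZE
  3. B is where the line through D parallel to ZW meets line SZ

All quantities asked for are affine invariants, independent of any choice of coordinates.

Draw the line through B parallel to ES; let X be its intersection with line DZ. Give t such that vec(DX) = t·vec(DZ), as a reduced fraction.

Work in coordinates with Z = (0, 0), E = (1, 0), D = (0, 1).
1. W lies on line EZ with EW:WZ = 2:5 ⇒ W = (5/7, 0)
2. S is the centroid of triangle DZE ⇒ S = (1/3, 1/3)
3. B is where the line through D parallel to ZW meets line SZ ⇒ B = (1, 1)
through B parallel to ES: direction (-2/3, 1/3); meets DZ at X = (0, 3/2)
X = D + t·(Z−D) with t = -1/2

t = -1/2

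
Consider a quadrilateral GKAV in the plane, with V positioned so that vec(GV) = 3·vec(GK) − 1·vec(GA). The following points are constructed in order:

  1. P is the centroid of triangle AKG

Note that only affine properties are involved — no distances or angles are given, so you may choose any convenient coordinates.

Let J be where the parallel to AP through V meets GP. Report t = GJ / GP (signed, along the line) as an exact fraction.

Work in coordinates with G = (0, 0), K = (1, 0), A = (0, 1), V = (3, -1).
1. P is the centroid of triangle AKG ⇒ P = (1/3, 1/3)
through V parallel to AP: direction (1/3, -2/3); meets GP at J = (5/3, 5/3)
J = G + t·(P−G) with t = 5

t = 5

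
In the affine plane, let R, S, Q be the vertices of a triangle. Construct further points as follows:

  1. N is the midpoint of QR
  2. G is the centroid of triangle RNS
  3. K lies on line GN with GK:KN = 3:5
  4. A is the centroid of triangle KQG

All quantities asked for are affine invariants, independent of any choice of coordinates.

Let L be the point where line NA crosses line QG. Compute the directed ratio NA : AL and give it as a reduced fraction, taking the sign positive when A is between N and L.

Work in coordinates with R = (0, 0), S = (1, 0), Q = (0, 1).
1. N is the midpoint of QR ⇒ N = (0, 1/2)
2. G is the centroid of triangle RNS ⇒ G = (1/3, 1/6)
3. K lies on line GN with GK:KN = 3:5 ⇒ K = (5/24, 7/24)
4. A is the centroid of triangle KQG ⇒ A = (13/72, 35/72)
line NA meets QG at L = (13/63, 61/126)
A = N + t·(L−N) with t = 7/8, so NA:AL = 7/8:1/8

NA:AL = 7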